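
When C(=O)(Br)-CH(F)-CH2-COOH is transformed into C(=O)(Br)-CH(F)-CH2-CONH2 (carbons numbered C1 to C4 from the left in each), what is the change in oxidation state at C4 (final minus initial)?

0

Before: C4 has 1 bond to C, 3 bonds to O → oxidation state +3.
After: C4 has 1 bond to C, 2 bonds to O, 1 bond to N → oxidation state +3.
Δ = +3 − (+3) = 0, so no net redox change at C4.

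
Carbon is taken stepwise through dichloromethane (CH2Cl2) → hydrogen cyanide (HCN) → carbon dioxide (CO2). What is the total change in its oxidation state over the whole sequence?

Carbon oxidation states along the series — dichloromethane: 0, hydrogen cyanide: +2, carbon dioxide: +4.
Net change = +4 − (0) = +4.

+4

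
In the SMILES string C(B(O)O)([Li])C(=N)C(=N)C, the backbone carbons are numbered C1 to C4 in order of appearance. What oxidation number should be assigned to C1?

C1 has one bond to C (0), one bond to B (-1), one bond to Li (-1), one bond to H (-1).
Oxidation state = 0 − 1 − 1 − 1 = -3.

-3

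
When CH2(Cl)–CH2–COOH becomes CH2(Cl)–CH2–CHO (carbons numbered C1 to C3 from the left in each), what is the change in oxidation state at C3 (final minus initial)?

-2

Before: C3 has 1 bond to C, 3 bonds to O → oxidation state +3.
After: C3 has 1 bond to C, 1 bond to H, 2 bonds to O → oxidation state +1.
Δ = +1 − (+3) = -2, so this is a reduction at C3.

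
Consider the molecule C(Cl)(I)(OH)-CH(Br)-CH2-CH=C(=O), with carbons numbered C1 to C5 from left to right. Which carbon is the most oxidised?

Bonds to more-electronegative neighbours contribute +1 each, bonds to H or metals contribute −1 each, and C–C bonds contribute 0. Tallying each carbon:
C1: 1C, 1O, 1Cl, 1I → 0 + 1 + 1 + 1 = +3
C2: 2C, 1H, 1Br → 0 − 1 + 1 = 0
C3: 2C, 2H → 0 − 2 = -2
C4: 3C, 1H → 0 − 1 = -1
C5: 2C, 2O → 0 + 2 = +2
The most oxidised carbon is C1 at +3.

C1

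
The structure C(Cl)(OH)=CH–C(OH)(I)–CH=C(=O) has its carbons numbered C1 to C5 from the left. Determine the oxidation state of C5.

Each bond to a more electronegative atom (O, N, halogen) counts +1, each bond to a less electronegative atom (H, metal, B, Si) counts −1, and each C–C bond counts 0.
C5 has a double bond to C (2×0 = 0), a double bond to O (2×+1 = +2).
Oxidation state = 0 + 2 = +2.

+2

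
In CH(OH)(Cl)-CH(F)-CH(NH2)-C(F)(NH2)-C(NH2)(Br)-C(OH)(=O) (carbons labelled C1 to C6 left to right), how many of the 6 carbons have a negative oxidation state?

Tallying each carbon's bonds:
C1: 1C, 1H, 1O, 1Cl → 0 − 1 + 1 + 1 = +1
C2: 2C, 1H, 1F → 0 − 1 + 1 = 0
C3: 2C, 1H, 1N → 0 − 1 + 1 = 0
C4: 2C, 1N, 1F → 0 + 1 + 1 = +2
C5: 2C, 1N, 1Br → 0 + 1 + 1 = +2
C6: 1C, 3O → 0 + 3 = +3
0 carbons meet the condition.

0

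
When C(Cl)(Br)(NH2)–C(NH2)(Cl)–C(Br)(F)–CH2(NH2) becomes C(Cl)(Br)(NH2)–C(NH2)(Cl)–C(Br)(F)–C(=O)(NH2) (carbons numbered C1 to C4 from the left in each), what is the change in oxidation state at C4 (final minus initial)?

Before: C4 has 1 bond to C, 2 bonds to H, 1 bond to N → oxidation state -1.
After: C4 has 1 bond to C, 2 bonds to O, 1 bond to N → oxidation state +3.
Δ = +3 − (-1) = +4, so this is an oxidation at C4.

+4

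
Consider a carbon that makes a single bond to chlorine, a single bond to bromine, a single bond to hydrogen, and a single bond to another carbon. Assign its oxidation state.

The carbon has one bond to C (0), one bond to Br (+1), one bond to Cl (+1), one bond to H (-1).
Oxidation state = 0 + 1 + 1 − 1 = +1.

+1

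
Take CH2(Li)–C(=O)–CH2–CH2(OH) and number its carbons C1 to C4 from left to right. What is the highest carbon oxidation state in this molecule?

Tallying each carbon's bonds:
C1: 1C, 2H, 1Li → 0 − 2 − 1 = -3
C2: 2C, 2O → 0 + 2 = +2
C3: 2C, 2H → 0 − 2 = -2
C4: 1C, 2H, 1O → 0 − 2 + 1 = -1
The highest value is +2.

+2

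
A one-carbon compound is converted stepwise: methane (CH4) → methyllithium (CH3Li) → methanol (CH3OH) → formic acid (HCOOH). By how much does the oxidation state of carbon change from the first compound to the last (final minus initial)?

+6

Carbon oxidation states along the series — methane: -4, methyllithium: -4, methanol: -2, formic acid: +2.
Net change = +2 − (-4) = +6.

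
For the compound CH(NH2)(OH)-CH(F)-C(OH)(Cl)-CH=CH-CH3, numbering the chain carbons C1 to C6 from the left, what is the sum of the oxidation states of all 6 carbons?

-2

Bonds to more-electronegative neighbours contribute +1 each, bonds to H or metals contribute −1 each, and C–C bonds contribute 0. Tallying each carbon:
C1: 1C, 1H, 1O, 1N → 0 − 1 + 1 + 1 = +1
C2: 2C, 1H, 1F → 0 − 1 + 1 = 0
C3: 2C, 1O, 1Cl → 0 + 1 + 1 = +2
C4: 3C, 1H → 0 − 1 = -1
C5: 3C, 1H → 0 − 1 = -1
C6: 1C, 3H → 0 − 3 = -3
Sum = +1 + 0 + 2 − 1 − 1 − 3 = -2.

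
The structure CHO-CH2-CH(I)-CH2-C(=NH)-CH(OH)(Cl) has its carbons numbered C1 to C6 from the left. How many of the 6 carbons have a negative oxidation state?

2

Count +1 for every bond to an atom more electronegative than carbon and −1 for every bond to one less electronegative; C–C bonds are 0. Tallying each carbon:
C1: 1C, 1H, 2O → 0 − 1 + 2 = +1
C2: 2C, 2H → 0 − 2 = -2
C3: 2C, 1H, 1I → 0 − 1 + 1 = 0
C4: 2C, 2H → 0 − 2 = -2
C5: 2C, 2N → 0 + 2 = +2
C6: 1C, 1H, 1O, 1Cl → 0 − 1 + 1 + 1 = +1
2 carbons (C2, C4) meet the condition.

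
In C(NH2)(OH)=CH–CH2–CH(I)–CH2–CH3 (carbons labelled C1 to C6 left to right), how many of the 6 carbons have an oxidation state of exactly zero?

1

Tallying each carbon's bonds:
C1: 2C, 1O, 1N → 0 + 1 + 1 = +2
C2: 3C, 1H → 0 − 1 = -1
C3: 2C, 2H → 0 − 2 = -2
C4: 2C, 1H, 1I → 0 − 1 + 1 = 0
C5: 2C, 2H → 0 − 2 = -2
C6: 1C, 3H → 0 − 3 = -3
1 carbon (C4) meets the condition.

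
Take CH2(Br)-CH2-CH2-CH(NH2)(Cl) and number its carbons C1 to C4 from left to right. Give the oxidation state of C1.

C1 has one bond to C (0), one bond to Br (+1), one bond to H (-1), one bond to H (-1).
Oxidation state = 0 + 1 − 1 − 1 = -1.

-1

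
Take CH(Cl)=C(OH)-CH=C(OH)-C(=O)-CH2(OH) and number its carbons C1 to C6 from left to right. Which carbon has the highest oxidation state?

C5

Bonds to more-electronegative neighbours contribute +1 each, bonds to H or metals contribute −1 each, and C–C bonds contribute 0. Tallying each carbon:
C1: 2C, 1H, 1Cl → 0 − 1 + 1 = 0
C2: 3C, 1O → 0 + 1 = +1
C3: 3C, 1H → 0 − 1 = -1
C4: 3C, 1O → 0 + 1 = +1
C5: 2C, 2O → 0 + 2 = +2
C6: 1C, 2H, 1O → 0 − 2 + 1 = -1
The most oxidised carbon is C5 at +2.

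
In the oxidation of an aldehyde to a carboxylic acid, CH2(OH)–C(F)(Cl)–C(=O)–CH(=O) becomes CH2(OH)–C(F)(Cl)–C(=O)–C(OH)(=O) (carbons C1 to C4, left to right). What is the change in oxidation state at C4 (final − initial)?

+2

Before: C4 has 1 bond to C, 1 bond to H, 2 bonds to O → oxidation state +1.
After: C4 has 1 bond to C, 3 bonds to O → oxidation state +3.
Δ = +3 − (+1) = +2, so this is an oxidation at C4.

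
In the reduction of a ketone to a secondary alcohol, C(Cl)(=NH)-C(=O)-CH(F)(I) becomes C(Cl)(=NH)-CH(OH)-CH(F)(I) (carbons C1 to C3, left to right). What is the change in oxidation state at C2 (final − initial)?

Before: C2 has 2 bonds to C, 2 bonds to O → oxidation state +2.
After: C2 has 2 bonds to C, 1 bond to H, 1 bond to O → oxidation state 0.
Δ = 0 − (+2) = -2, so this is a reduction at C2.

-2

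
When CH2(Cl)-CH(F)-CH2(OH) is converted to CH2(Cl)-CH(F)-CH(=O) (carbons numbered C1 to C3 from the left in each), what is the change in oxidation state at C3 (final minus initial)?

Before: C3 has 1 bond to C, 2 bonds to H, 1 bond to O → oxidation state -1.
After: C3 has 1 bond to C, 1 bond to H, 2 bonds to O → oxidation state +1.
Δ = +1 − (-1) = +2, so this is an oxidation at C3.

+2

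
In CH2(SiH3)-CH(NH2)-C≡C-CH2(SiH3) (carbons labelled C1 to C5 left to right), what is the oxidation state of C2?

0

Assign +1 per bond to O/N/halogen, −1 per bond to H or an electropositive element, and 0 per bond to carbon.
C2 has one bond to C (0), one bond to C (0), one bond to N (+1), one bond to H (-1).
Oxidation state = 0 + 0 + 1 − 1 = 0.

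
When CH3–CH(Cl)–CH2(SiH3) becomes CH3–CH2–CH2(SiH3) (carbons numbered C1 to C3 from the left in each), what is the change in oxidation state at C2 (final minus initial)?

-2

Before: C2 has 2 bonds to C, 1 bond to H, 1 bond to Cl → oxidation state 0.
After: C2 has 2 bonds to C, 2 bonds to H → oxidation state -2.
Δ = -2 − (0) = -2, so this is a reduction at C2.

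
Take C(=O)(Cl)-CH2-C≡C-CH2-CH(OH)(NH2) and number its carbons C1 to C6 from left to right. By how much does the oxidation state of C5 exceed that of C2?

0

C5: 2C, 2H → 0 − 2 = -2
C2: 2C, 2H → 0 − 2 = -2
Difference: -2 − (-2) = 0.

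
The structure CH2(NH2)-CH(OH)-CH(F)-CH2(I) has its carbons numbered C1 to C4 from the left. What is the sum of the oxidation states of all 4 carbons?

-2

Assign +1 per bond to O/N/halogen, −1 per bond to H or an electropositive element, and 0 per bond to carbon. Tallying each carbon:
C1: 1C, 2H, 1N → 0 − 2 + 1 = -1
C2: 2C, 1H, 1O → 0 − 1 + 1 = 0
C3: 2C, 1H, 1F → 0 − 1 + 1 = 0
C4: 1C, 2H, 1I → 0 − 2 + 1 = -1
Sum = -1 + 0 + 0 − 1 = -2.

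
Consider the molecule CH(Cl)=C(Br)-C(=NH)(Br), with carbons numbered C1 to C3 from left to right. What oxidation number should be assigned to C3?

+3

C3 has one bond to C (0), a double bond to N (2×+1 = +2), one bond to Br (+1).
Oxidation state = 0 + 2 + 1 = +3.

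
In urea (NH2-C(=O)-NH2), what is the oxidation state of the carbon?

+4

The carbon has one bond to N (+1), a double bond to O (2×+1 = +2), one bond to N (+1).
Oxidation state = +1 + 2 + 1 = +4.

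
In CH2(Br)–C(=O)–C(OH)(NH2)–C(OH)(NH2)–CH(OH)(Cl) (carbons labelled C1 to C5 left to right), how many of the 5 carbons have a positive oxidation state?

Tallying each carbon's bonds:
C1: 1C, 2H, 1Br → 0 − 2 + 1 = -1
C2: 2C, 2O → 0 + 2 = +2
C3: 2C, 1O, 1N → 0 + 1 + 1 = +2
C4: 2C, 1O, 1N → 0 + 1 + 1 = +2
C5: 1C, 1H, 1O, 1Cl → 0 − 1 + 1 + 1 = +1
4 carbons (C2, C3, C4, C5) meet the condition.

4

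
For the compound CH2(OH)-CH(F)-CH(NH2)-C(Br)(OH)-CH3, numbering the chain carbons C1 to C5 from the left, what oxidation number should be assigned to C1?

-1

C1 has one bond to C (0), one bond to H (-1), one bond to H (-1), one bond to O (+1).
Oxidation state = 0 − 1 − 1 + 1 = -1.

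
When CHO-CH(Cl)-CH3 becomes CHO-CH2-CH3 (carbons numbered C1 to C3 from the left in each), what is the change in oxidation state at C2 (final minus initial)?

-2

Before: C2 has 2 bonds to C, 1 bond to H, 1 bond to Cl → oxidation state 0.
After: C2 has 2 bonds to C, 2 bonds to H → oxidation state -2.
Δ = -2 − (0) = -2, so this is a reduction at C2.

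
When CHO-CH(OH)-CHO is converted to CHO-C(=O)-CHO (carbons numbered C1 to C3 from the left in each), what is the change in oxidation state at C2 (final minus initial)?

+2

Before: C2 has 2 bonds to C, 1 bond to H, 1 bond to O → oxidation state 0.
After: C2 has 2 bonds to C, 2 bonds to O → oxidation state +2.
Δ = +2 − (0) = +2, so this is an oxidation at C2.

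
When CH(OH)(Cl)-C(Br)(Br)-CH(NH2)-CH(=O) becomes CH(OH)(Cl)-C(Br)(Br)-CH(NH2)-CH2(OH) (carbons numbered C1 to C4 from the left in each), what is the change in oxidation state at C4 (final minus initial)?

-2

Before: C4 has 1 bond to C, 1 bond to H, 2 bonds to O → oxidation state +1.
After: C4 has 1 bond to C, 2 bonds to H, 1 bond to O → oxidation state -1.
Δ = -1 − (+1) = -2, so this is a reduction at C4.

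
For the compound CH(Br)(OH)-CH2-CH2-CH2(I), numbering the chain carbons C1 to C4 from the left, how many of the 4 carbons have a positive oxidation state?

Tallying each carbon's bonds:
C1: 1C, 1H, 1O, 1Br → 0 − 1 + 1 + 1 = +1
C2: 2C, 2H → 0 − 2 = -2
C3: 2C, 2H → 0 − 2 = -2
C4: 1C, 2H, 1I → 0 − 2 + 1 = -1
1 carbon (C1) meets the condition.

1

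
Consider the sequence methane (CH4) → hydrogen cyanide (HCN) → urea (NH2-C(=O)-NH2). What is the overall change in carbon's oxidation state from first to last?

Carbon oxidation states along the series — methane: -4, hydrogen cyanide: +2, urea: +4.
Net change = +4 − (-4) = +8.

+8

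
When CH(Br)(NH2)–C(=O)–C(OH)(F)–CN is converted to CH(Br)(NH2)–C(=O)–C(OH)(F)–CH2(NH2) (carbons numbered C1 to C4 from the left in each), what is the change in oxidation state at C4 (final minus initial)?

Before: C4 has 1 bond to C, 3 bonds to N → oxidation state +3.
After: C4 has 1 bond to C, 2 bonds to H, 1 bond to N → oxidation state -1.
Δ = -1 − (+3) = -4, so this is a reduction at C4.

-4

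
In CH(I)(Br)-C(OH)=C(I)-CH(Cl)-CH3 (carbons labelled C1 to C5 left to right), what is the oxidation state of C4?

0

Bonds to more-electronegative neighbours contribute +1 each, bonds to H or metals contribute −1 each, and C–C bonds contribute 0.
C4 has one bond to C (0), one bond to C (0), one bond to Cl (+1), one bond to H (-1).
Oxidation state = 0 + 0 + 1 − 1 = 0.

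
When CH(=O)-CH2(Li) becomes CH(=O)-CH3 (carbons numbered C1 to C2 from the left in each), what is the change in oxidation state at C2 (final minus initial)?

Before: C2 has 1 bond to C, 2 bonds to H, 1 bond to Li → oxidation state -3.
After: C2 has 1 bond to C, 3 bonds to H → oxidation state -3.
Δ = -3 − (-3) = 0, so no net redox change at C2.

0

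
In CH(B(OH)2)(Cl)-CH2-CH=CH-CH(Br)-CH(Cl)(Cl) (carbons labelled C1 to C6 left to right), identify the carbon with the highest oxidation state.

C6

Assign +1 per bond to O/N/halogen, −1 per bond to H or an electropositive element, and 0 per bond to carbon. Tallying each carbon:
C1: 1C, 1H, 1Cl, 1B → 0 − 1 + 1 − 1 = -1
C2: 2C, 2H → 0 − 2 = -2
C3: 3C, 1H → 0 − 1 = -1
C4: 3C, 1H → 0 − 1 = -1
C5: 2C, 1H, 1Br → 0 − 1 + 1 = 0
C6: 1C, 1H, 2Cl → 0 − 1 + 2 = +1
The most oxidised carbon is C6 at +1.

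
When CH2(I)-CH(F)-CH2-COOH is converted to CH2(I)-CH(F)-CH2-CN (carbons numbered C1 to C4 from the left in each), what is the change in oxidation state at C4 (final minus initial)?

0

Before: C4 has 1 bond to C, 3 bonds to O → oxidation state +3.
After: C4 has 1 bond to C, 3 bonds to N → oxidation state +3.
Δ = +3 − (+3) = 0, so no net redox change at C4.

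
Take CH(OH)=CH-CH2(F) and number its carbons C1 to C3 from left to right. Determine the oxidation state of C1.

0

Assign +1 per bond to O/N/halogen, −1 per bond to H or an electropositive element, and 0 per bond to carbon.
C1 has a double bond to C (2×0 = 0), one bond to O (+1), one bond to H (-1).
Oxidation state = 0 + 1 − 1 = 0.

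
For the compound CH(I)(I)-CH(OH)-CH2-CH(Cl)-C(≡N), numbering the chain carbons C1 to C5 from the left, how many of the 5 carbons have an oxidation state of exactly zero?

Count +1 for every bond to an atom more electronegative than carbon and −1 for every bond to one less electronegative; C–C bonds are 0. Tallying each carbon:
C1: 1C, 1H, 2I → 0 − 1 + 2 = +1
C2: 2C, 1H, 1O → 0 − 1 + 1 = 0
C3: 2C, 2H → 0 − 2 = -2
C4: 2C, 1H, 1Cl → 0 − 1 + 1 = 0
C5: 1C, 3N → 0 + 3 = +3
2 carbons (C2, C4) meet the condition.

2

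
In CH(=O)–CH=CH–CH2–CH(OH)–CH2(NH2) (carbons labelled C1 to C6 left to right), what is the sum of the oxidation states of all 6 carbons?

Assign +1 per bond to O/N/halogen, −1 per bond to H or an electropositive element, and 0 per bond to carbon. Tallying each carbon:
C1: 1C, 1H, 2O → 0 − 1 + 2 = +1
C2: 3C, 1H → 0 − 1 = -1
C3: 3C, 1H → 0 − 1 = -1
C4: 2C, 2H → 0 − 2 = -2
C5: 2C, 1H, 1O → 0 − 1 + 1 = 0
C6: 1C, 2H, 1N → 0 − 2 + 1 = -1
Sum = +1 − 1 − 1 − 2 + 0 − 1 = -4.

-4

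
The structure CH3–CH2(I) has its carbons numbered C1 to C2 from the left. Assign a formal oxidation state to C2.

-1

C2 has one bond to C (0), one bond to H (-1), one bond to H (-1), one bond to I (+1).
Oxidation state = 0 − 1 − 1 + 1 = -1.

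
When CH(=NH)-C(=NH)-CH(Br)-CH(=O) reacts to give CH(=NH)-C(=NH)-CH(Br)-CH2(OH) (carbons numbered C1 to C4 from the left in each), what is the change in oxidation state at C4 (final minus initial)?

Before: C4 has 1 bond to C, 1 bond to H, 2 bonds to O → oxidation state +1.
After: C4 has 1 bond to C, 2 bonds to H, 1 bond to O → oxidation state -1.
Δ = -1 − (+1) = -2, so this is a reduction at C4.

-2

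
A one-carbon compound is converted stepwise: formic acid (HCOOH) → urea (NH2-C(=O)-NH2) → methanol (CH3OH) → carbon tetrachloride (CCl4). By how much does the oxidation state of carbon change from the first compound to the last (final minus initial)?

Carbon oxidation states along the series — formic acid: +2, urea: +4, methanol: -2, carbon tetrachloride: +4.
Net change = +4 − (+2) = +2.

+2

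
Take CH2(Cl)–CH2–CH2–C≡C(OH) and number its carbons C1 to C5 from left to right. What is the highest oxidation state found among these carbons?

Tallying each carbon's bonds:
C1: 1C, 2H, 1Cl → 0 − 2 + 1 = -1
C2: 2C, 2H → 0 − 2 = -2
C3: 2C, 2H → 0 − 2 = -2
C4: 4C → 0 = 0
C5: 3C, 1O → 0 + 1 = +1
The highest value is +1.

+1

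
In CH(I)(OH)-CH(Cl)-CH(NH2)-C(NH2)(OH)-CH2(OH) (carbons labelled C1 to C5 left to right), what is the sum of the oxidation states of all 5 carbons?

Tallying each carbon's bonds:
C1: 1C, 1H, 1O, 1I → 0 − 1 + 1 + 1 = +1
C2: 2C, 1H, 1Cl → 0 − 1 + 1 = 0
C3: 2C, 1H, 1N → 0 − 1 + 1 = 0
C4: 2C, 1O, 1N → 0 + 1 + 1 = +2
C5: 1C, 2H, 1O → 0 − 2 + 1 = -1
Sum = +1 + 0 + 0 + 2 − 1 = +2.

+2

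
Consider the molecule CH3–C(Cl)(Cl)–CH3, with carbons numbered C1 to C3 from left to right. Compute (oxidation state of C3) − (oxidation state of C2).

C3: 1C, 3H → 0 − 3 = -3
C2: 2C, 2Cl → 0 + 2 = +2
Difference: -3 − (+2) = -5.

-5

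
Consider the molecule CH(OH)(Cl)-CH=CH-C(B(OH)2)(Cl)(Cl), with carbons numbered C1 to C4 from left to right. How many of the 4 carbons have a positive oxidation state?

2

Count +1 for every bond to an atom more electronegative than carbon and −1 for every bond to one less electronegative; C–C bonds are 0. Tallying each carbon:
C1: 1C, 1H, 1O, 1Cl → 0 − 1 + 1 + 1 = +1
C2: 3C, 1H → 0 − 1 = -1
C3: 3C, 1H → 0 − 1 = -1
C4: 1C, 2Cl, 1B → 0 + 2 − 1 = +1
2 carbons (C1, C4) meet the condition.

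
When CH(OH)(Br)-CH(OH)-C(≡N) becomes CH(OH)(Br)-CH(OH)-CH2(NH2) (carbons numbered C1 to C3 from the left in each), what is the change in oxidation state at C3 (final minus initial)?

Before: C3 has 1 bond to C, 3 bonds to N → oxidation state +3.
After: C3 has 1 bond to C, 2 bonds to H, 1 bond to N → oxidation state -1.
Δ = -1 − (+3) = -4, so this is a reduction at C3.

-4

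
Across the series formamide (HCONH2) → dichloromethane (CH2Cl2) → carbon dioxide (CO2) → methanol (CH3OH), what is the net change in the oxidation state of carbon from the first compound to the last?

Carbon oxidation states along the series — formamide: +2, dichloromethane: 0, carbon dioxide: +4, methanol: -2.
Net change = -2 − (+2) = -4.

-4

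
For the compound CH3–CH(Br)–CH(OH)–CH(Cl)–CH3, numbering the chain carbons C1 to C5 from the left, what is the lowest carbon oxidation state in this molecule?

Bonds to more-electronegative neighbours contribute +1 each, bonds to H or metals contribute −1 each, and C–C bonds contribute 0. Tallying each carbon:
C1: 1C, 3H → 0 − 3 = -3
C2: 2C, 1H, 1Br → 0 − 1 + 1 = 0
C3: 2C, 1H, 1O → 0 − 1 + 1 = 0
C4: 2C, 1H, 1Cl → 0 − 1 + 1 = 0
C5: 1C, 3H → 0 − 3 = -3
The lowest value is -3.

-3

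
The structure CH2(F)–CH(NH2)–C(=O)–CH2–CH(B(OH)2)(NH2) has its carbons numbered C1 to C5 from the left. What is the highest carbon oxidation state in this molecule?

+2

Tallying each carbon's bonds:
C1: 1C, 2H, 1F → 0 − 2 + 1 = -1
C2: 2C, 1H, 1N → 0 − 1 + 1 = 0
C3: 2C, 2O → 0 + 2 = +2
C4: 2C, 2H → 0 − 2 = -2
C5: 1C, 1H, 1N, 1B → 0 − 1 + 1 − 1 = -1
The highest value is +2.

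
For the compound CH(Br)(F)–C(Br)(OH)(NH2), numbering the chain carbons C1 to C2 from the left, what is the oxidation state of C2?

+3

C2 has one bond to C (0), one bond to Br (+1), one bond to O (+1), one bond to N (+1).
Oxidation state = 0 + 1 + 1 + 1 = +3.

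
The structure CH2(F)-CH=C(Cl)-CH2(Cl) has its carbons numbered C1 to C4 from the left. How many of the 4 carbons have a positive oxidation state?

Bonds to more-electronegative neighbours contribute +1 each, bonds to H or metals contribute −1 each, and C–C bonds contribute 0. Tallying each carbon:
C1: 1C, 2H, 1F → 0 − 2 + 1 = -1
C2: 3C, 1H → 0 − 1 = -1
C3: 3C, 1Cl → 0 + 1 = +1
C4: 1C, 2H, 1Cl → 0 − 2 + 1 = -1
1 carbon (C3) meets the condition.

1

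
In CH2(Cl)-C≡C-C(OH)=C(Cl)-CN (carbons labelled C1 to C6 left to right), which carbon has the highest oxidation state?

Assign +1 per bond to O/N/halogen, −1 per bond to H or an electropositive element, and 0 per bond to carbon. Tallying each carbon:
C1: 1C, 2H, 1Cl → 0 − 2 + 1 = -1
C2: 4C → 0 = 0
C3: 4C → 0 = 0
C4: 3C, 1O → 0 + 1 = +1
C5: 3C, 1Cl → 0 + 1 = +1
C6: 1C, 3N → 0 + 3 = +3
The most oxidised carbon is C6 at +3.

C6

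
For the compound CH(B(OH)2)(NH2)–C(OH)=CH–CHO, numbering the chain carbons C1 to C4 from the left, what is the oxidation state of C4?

Count +1 for every bond to an atom more electronegative than carbon and −1 for every bond to one less electronegative; C–C bonds are 0.
C4 has one bond to C (0), a double bond to O (2×+1 = +2), one bond to H (-1).
Oxidation state = 0 + 2 − 1 = +1.

+1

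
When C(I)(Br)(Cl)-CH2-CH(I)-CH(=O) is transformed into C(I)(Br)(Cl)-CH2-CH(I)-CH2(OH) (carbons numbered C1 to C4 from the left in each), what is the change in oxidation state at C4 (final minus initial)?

Before: C4 has 1 bond to C, 1 bond to H, 2 bonds to O → oxidation state +1.
After: C4 has 1 bond to C, 2 bonds to H, 1 bond to O → oxidation state -1.
Δ = -1 − (+1) = -2, so this is a reduction at C4.

-2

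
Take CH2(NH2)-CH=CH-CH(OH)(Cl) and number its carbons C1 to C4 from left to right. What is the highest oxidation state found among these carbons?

+1

Tallying each carbon's bonds:
C1: 1C, 2H, 1N → 0 − 2 + 1 = -1
C2: 3C, 1H → 0 − 1 = -1
C3: 3C, 1H → 0 − 1 = -1
C4: 1C, 1H, 1O, 1Cl → 0 − 1 + 1 + 1 = +1
The highest value is +1.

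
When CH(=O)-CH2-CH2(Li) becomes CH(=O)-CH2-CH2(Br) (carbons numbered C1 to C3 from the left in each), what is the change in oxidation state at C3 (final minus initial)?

+2

Before: C3 has 1 bond to C, 2 bonds to H, 1 bond to Li → oxidation state -3.
After: C3 has 1 bond to C, 2 bonds to H, 1 bond to Br → oxidation state -1.
Δ = -1 − (-3) = +2, so this is an oxidation at C3.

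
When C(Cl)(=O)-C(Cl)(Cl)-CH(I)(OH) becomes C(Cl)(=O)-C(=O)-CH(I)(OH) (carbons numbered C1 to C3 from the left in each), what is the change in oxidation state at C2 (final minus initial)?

0

Before: C2 has 2 bonds to C, 2 bonds to Cl → oxidation state +2.
After: C2 has 2 bonds to C, 2 bonds to O → oxidation state +2.
Δ = +2 − (+2) = 0, so no net redox change at C2.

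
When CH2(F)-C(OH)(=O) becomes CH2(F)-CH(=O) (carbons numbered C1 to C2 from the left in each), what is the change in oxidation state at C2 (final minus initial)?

-2

Before: C2 has 1 bond to C, 3 bonds to O → oxidation state +3.
After: C2 has 1 bond to C, 1 bond to H, 2 bonds to O → oxidation state +1.
Δ = +1 − (+3) = -2, so this is a reduction at C2.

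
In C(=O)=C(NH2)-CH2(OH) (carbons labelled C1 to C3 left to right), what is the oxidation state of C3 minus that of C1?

-3

C3: 1C, 2H, 1O → 0 − 2 + 1 = -1
C1: 2C, 2O → 0 + 2 = +2
Difference: -1 − (+2) = -3.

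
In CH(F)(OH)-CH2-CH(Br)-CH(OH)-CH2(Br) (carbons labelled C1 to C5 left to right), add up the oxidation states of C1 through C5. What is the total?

-2

Tallying each carbon's bonds:
C1: 1C, 1H, 1O, 1F → 0 − 1 + 1 + 1 = +1
C2: 2C, 2H → 0 − 2 = -2
C3: 2C, 1H, 1Br → 0 − 1 + 1 = 0
C4: 2C, 1H, 1O → 0 − 1 + 1 = 0
C5: 1C, 2H, 1Br → 0 − 2 + 1 = -1
Sum = +1 − 2 + 0 + 0 − 1 = -2.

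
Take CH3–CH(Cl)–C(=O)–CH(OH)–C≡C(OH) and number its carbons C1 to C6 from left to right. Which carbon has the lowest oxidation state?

C1

Tallying each carbon's bonds:
C1: 1C, 3H → 0 − 3 = -3
C2: 2C, 1H, 1Cl → 0 − 1 + 1 = 0
C3: 2C, 2O → 0 + 2 = +2
C4: 2C, 1H, 1O → 0 − 1 + 1 = 0
C5: 4C → 0 = 0
C6: 3C, 1O → 0 + 1 = +1
The most reduced carbon is C1 at -3.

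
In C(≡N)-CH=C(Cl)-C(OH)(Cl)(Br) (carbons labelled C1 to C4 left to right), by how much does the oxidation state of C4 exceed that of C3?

C4: 1C, 1O, 1Cl, 1Br → 0 + 1 + 1 + 1 = +3
C3: 3C, 1Cl → 0 + 1 = +1
Difference: +3 − (+1) = +2.

+2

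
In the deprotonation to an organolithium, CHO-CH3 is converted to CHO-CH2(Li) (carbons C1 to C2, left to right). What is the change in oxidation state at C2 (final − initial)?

0

Before: C2 has 1 bond to C, 3 bonds to H → oxidation state -3.
After: C2 has 1 bond to C, 2 bonds to H, 1 bond to Li → oxidation state -3.
Δ = -3 − (-3) = 0, so no net redox change at C2.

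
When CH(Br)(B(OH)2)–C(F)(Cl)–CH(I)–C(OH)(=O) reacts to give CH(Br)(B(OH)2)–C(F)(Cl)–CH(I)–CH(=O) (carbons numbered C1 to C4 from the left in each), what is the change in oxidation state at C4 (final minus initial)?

Before: C4 has 1 bond to C, 3 bonds to O → oxidation state +3.
After: C4 has 1 bond to C, 1 bond to H, 2 bonds to O → oxidation state +1.
Δ = +1 − (+3) = -2, so this is a reduction at C4.

-2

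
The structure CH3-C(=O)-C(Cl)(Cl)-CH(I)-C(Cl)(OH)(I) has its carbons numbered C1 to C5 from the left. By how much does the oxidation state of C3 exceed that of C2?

0

C3: 2C, 2Cl → 0 + 2 = +2
C2: 2C, 2O → 0 + 2 = +2
Difference: +2 − (+2) = 0.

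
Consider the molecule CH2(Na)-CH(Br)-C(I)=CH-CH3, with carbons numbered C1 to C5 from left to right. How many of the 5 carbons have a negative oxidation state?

Count +1 for every bond to an atom more electronegative than carbon and −1 for every bond to one less electronegative; C–C bonds are 0. Tallying each carbon:
C1: 1C, 2H, 1Na → 0 − 2 − 1 = -3
C2: 2C, 1H, 1Br → 0 − 1 + 1 = 0
C3: 3C, 1I → 0 + 1 = +1
C4: 3C, 1H → 0 − 1 = -1
C5: 1C, 3H → 0 − 3 = -3
3 carbons (C1, C4, C5) meet the condition.

3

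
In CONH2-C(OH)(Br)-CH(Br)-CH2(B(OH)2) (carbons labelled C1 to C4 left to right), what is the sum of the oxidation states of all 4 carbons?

+2

Tallying each carbon's bonds:
C1: 1C, 2O, 1N → 0 + 2 + 1 = +3
C2: 2C, 1O, 1Br → 0 + 1 + 1 = +2
C3: 2C, 1H, 1Br → 0 − 1 + 1 = 0
C4: 1C, 2H, 1B → 0 − 2 − 1 = -3
Sum = +3 + 2 + 0 − 3 = +2.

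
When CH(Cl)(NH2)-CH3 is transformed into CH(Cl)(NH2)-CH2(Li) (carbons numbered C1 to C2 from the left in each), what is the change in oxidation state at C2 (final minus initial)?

0

Before: C2 has 1 bond to C, 3 bonds to H → oxidation state -3.
After: C2 has 1 bond to C, 2 bonds to H, 1 bond to Li → oxidation state -3.
Δ = -3 − (-3) = 0, so no net redox change at C2.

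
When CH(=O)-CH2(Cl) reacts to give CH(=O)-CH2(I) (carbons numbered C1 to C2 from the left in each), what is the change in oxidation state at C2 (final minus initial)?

0

Before: C2 has 1 bond to C, 2 bonds to H, 1 bond to Cl → oxidation state -1.
After: C2 has 1 bond to C, 2 bonds to H, 1 bond to I → oxidation state -1.
Δ = -1 − (-1) = 0, so no net redox change at C2.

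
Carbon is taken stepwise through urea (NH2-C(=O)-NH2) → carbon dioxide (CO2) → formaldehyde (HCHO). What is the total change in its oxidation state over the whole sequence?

Carbon oxidation states along the series — urea: +4, carbon dioxide: +4, formaldehyde: 0.
Net change = 0 − (+4) = -4.

-4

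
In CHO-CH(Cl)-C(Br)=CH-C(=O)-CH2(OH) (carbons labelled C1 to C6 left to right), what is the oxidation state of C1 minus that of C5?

-1

C1: 1C, 1H, 2O → 0 − 1 + 2 = +1
C5: 2C, 2O → 0 + 2 = +2
Difference: +1 − (+2) = -1.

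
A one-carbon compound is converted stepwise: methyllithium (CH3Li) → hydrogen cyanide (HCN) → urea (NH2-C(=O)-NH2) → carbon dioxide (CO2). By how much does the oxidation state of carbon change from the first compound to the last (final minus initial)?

Carbon oxidation states along the series — methyllithium: -4, hydrogen cyanide: +2, urea: +4, carbon dioxide: +4.
Net change = +4 − (-4) = +8.

+8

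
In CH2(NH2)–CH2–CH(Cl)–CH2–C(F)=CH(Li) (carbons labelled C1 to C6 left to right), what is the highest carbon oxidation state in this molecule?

+1

Bonds to more-electronegative neighbours contribute +1 each, bonds to H or metals contribute −1 each, and C–C bonds contribute 0. Tallying each carbon:
C1: 1C, 2H, 1N → 0 − 2 + 1 = -1
C2: 2C, 2H → 0 − 2 = -2
C3: 2C, 1H, 1Cl → 0 − 1 + 1 = 0
C4: 2C, 2H → 0 − 2 = -2
C5: 3C, 1F → 0 + 1 = +1
C6: 2C, 1H, 1Li → 0 − 1 − 1 = -2
The highest value is +1.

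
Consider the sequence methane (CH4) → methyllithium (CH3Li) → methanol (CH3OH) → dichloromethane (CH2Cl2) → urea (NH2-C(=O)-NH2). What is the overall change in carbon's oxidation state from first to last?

Carbon oxidation states along the series — methane: -4, methyllithium: -4, methanol: -2, dichloromethane: 0, urea: +4.
Net change = +4 − (-4) = +8.

+8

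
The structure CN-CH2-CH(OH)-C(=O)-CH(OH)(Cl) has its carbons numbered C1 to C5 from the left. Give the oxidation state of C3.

0

C3 has one bond to C (0), one bond to C (0), one bond to H (-1), one bond to O (+1).
Oxidation state = 0 + 0 − 1 + 1 = 0.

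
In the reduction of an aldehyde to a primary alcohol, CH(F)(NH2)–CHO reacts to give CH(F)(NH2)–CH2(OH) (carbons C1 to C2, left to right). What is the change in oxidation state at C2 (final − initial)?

Before: C2 has 1 bond to C, 1 bond to H, 2 bonds to O → oxidation state +1.
After: C2 has 1 bond to C, 2 bonds to H, 1 bond to O → oxidation state -1.
Δ = -1 − (+1) = -2, so this is a reduction at C2.

-2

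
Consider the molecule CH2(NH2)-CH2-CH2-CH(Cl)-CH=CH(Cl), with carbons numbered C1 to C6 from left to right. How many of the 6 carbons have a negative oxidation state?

4

Each bond to a more electronegative atom (O, N, halogen) counts +1, each bond to a less electronegative atom (H, metal, B, Si) counts −1, and each C–C bond counts 0. Tallying each carbon:
C1: 1C, 2H, 1N → 0 − 2 + 1 = -1
C2: 2C, 2H → 0 − 2 = -2
C3: 2C, 2H → 0 − 2 = -2
C4: 2C, 1H, 1Cl → 0 − 1 + 1 = 0
C5: 3C, 1H → 0 − 1 = -1
C6: 2C, 1H, 1Cl → 0 − 1 + 1 = 0
4 carbons (C1, C2, C3, C5) meet the condition.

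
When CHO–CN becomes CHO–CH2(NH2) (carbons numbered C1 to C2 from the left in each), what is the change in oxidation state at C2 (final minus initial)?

Before: C2 has 1 bond to C, 3 bonds to N → oxidation state +3.
After: C2 has 1 bond to C, 2 bonds to H, 1 bond to N → oxidation state -1.
Δ = -1 − (+3) = -4, so this is a reduction at C2.

-4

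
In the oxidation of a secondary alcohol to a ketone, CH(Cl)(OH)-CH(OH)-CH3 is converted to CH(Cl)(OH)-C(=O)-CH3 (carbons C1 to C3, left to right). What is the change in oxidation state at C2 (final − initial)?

+2

Before: C2 has 2 bonds to C, 1 bond to H, 1 bond to O → oxidation state 0.
After: C2 has 2 bonds to C, 2 bonds to O → oxidation state +2.
Δ = +2 − (0) = +2, so this is an oxidation at C2.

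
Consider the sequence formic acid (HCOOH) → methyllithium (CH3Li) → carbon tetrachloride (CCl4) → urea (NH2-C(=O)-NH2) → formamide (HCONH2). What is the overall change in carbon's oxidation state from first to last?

Carbon oxidation states along the series — formic acid: +2, methyllithium: -4, carbon tetrachloride: +4, urea: +4, formamide: +2.
Net change = +2 − (+2) = 0.

0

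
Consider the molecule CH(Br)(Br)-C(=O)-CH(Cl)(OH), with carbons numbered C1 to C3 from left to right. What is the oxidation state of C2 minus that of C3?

+1

C2: 2C, 2O → 0 + 2 = +2
C3: 1C, 1H, 1O, 1Cl → 0 − 1 + 1 + 1 = +1
Difference: +2 − (+1) = +1.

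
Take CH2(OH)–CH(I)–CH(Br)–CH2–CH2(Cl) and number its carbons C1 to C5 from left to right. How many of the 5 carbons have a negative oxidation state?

Tallying each carbon's bonds:
C1: 1C, 2H, 1O → 0 − 2 + 1 = -1
C2: 2C, 1H, 1I → 0 − 1 + 1 = 0
C3: 2C, 1H, 1Br → 0 − 1 + 1 = 0
C4: 2C, 2H → 0 − 2 = -2
C5: 1C, 2H, 1Cl → 0 − 2 + 1 = -1
3 carbons (C1, C4, C5) meet the condition.

3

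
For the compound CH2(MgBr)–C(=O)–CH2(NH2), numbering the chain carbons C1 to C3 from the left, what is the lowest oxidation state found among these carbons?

Tallying each carbon's bonds:
C1: 1C, 2H, 1Mg → 0 − 2 − 1 = -3
C2: 2C, 2O → 0 + 2 = +2
C3: 1C, 2H, 1N → 0 − 2 + 1 = -1
The lowest value is -3.

-3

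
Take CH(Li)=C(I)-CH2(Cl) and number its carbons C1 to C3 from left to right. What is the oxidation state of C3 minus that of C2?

-2

C3: 1C, 2H, 1Cl → 0 − 2 + 1 = -1
C2: 3C, 1I → 0 + 1 = +1
Difference: -1 − (+1) = -2.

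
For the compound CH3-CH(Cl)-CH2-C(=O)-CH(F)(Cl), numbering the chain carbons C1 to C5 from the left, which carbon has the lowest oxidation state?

C1

Each bond to a more electronegative atom (O, N, halogen) counts +1, each bond to a less electronegative atom (H, metal, B, Si) counts −1, and each C–C bond counts 0. Tallying each carbon:
C1: 1C, 3H → 0 − 3 = -3
C2: 2C, 1H, 1Cl → 0 − 1 + 1 = 0
C3: 2C, 2H → 0 − 2 = -2
C4: 2C, 2O → 0 + 2 = +2
C5: 1C, 1H, 1F, 1Cl → 0 − 1 + 1 + 1 = +1
The most reduced carbon is C1 at -3.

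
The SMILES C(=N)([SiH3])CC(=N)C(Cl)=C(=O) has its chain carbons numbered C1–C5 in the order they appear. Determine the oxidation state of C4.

+1

C4 has one bond to C (0), a double bond to C (2×0 = 0), one bond to Cl (+1).
Oxidation state = 0 + 0 + 1 = +1.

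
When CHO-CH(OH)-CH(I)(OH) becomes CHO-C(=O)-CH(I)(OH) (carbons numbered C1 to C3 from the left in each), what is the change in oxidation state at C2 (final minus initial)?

+2

Before: C2 has 2 bonds to C, 1 bond to H, 1 bond to O → oxidation state 0.
After: C2 has 2 bonds to C, 2 bonds to O → oxidation state +2.
Δ = +2 − (0) = +2, so this is an oxidation at C2.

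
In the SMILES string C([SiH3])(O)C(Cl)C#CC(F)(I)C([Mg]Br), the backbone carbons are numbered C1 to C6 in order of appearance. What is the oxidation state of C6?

Bonds to more-electronegative neighbours contribute +1 each, bonds to H or metals contribute −1 each, and C–C bonds contribute 0.
C6 has one bond to C (0), one bond to H (-1), one bond to H (-1), one bond to Mg (-1).
Oxidation state = 0 − 1 − 1 − 1 = -3.

-3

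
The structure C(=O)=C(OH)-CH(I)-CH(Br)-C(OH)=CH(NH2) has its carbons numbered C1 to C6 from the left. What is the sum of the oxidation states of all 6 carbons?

+4

Assign +1 per bond to O/N/halogen, −1 per bond to H or an electropositive element, and 0 per bond to carbon. Tallying each carbon:
C1: 2C, 2O → 0 + 2 = +2
C2: 3C, 1O → 0 + 1 = +1
C3: 2C, 1H, 1I → 0 − 1 + 1 = 0
C4: 2C, 1H, 1Br → 0 − 1 + 1 = 0
C5: 3C, 1O → 0 + 1 = +1
C6: 2C, 1H, 1N → 0 − 1 + 1 = 0
Sum = +2 + 1 + 0 + 0 + 1 + 0 = +4.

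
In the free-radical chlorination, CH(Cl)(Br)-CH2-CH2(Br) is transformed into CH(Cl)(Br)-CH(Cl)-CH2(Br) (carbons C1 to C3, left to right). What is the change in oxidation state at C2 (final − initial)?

Before: C2 has 2 bonds to C, 2 bonds to H → oxidation state -2.
After: C2 has 2 bonds to C, 1 bond to H, 1 bond to Cl → oxidation state 0.
Δ = 0 − (-2) = +2, so this is an oxidation at C2.

+2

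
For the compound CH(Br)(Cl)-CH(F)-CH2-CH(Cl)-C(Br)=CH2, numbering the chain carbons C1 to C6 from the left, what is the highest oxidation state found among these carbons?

+1

Each bond to a more electronegative atom (O, N, halogen) counts +1, each bond to a less electronegative atom (H, metal, B, Si) counts −1, and each C–C bond counts 0. Tallying each carbon:
C1: 1C, 1H, 1Cl, 1Br → 0 − 1 + 1 + 1 = +1
C2: 2C, 1H, 1F → 0 − 1 + 1 = 0
C3: 2C, 2H → 0 − 2 = -2
C4: 2C, 1H, 1Cl → 0 − 1 + 1 = 0
C5: 3C, 1Br → 0 + 1 = +1
C6: 2C, 2H → 0 − 2 = -2
The highest value is +1.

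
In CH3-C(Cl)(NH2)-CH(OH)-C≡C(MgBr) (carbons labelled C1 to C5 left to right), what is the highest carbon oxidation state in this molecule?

+2

Tallying each carbon's bonds:
C1: 1C, 3H → 0 − 3 = -3
C2: 2C, 1N, 1Cl → 0 + 1 + 1 = +2
C3: 2C, 1H, 1O → 0 − 1 + 1 = 0
C4: 4C → 0 = 0
C5: 3C, 1Mg → 0 − 1 = -1
The highest value is +2.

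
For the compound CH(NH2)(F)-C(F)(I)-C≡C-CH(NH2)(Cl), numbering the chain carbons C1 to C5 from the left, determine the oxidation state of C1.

+1

C1 has one bond to C (0), one bond to N (+1), one bond to F (+1), one bond to H (-1).
Oxidation state = 0 + 1 + 1 − 1 = +1.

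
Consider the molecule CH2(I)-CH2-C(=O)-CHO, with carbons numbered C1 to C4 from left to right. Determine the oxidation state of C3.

+2

Count +1 for every bond to an atom more electronegative than carbon and −1 for every bond to one less electronegative; C–C bonds are 0.
C3 has one bond to C (0), one bond to C (0), a double bond to O (2×+1 = +2).
Oxidation state = 0 + 0 + 2 = +2.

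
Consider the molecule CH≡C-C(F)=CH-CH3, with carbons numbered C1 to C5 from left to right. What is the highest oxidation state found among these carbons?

+1

Each bond to a more electronegative atom (O, N, halogen) counts +1, each bond to a less electronegative atom (H, metal, B, Si) counts −1, and each C–C bond counts 0. Tallying each carbon:
C1: 3C, 1H → 0 − 1 = -1
C2: 4C → 0 = 0
C3: 3C, 1F → 0 + 1 = +1
C4: 3C, 1H → 0 − 1 = -1
C5: 1C, 3H → 0 − 3 = -3
The highest value is +1.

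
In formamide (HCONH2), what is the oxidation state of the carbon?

Each bond to a more electronegative atom (O, N, halogen) counts +1, each bond to a less electronegative atom (H, metal, B, Si) counts −1, and each C–C bond counts 0.
The carbon has one bond to H (-1), a double bond to O (2×+1 = +2), one bond to N (+1).
Oxidation state = -1 + 2 + 1 = +2.

+2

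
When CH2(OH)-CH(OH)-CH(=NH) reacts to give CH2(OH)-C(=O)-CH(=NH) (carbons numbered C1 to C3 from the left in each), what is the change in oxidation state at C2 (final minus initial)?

+2

Before: C2 has 2 bonds to C, 1 bond to H, 1 bond to O → oxidation state 0.
After: C2 has 2 bonds to C, 2 bonds to O → oxidation state +2.
Δ = +2 − (0) = +2, so this is an oxidation at C2.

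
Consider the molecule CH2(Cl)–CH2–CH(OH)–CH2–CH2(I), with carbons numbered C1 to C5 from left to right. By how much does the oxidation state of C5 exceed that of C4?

+1

C5: 1C, 2H, 1I → 0 − 2 + 1 = -1
C4: 2C, 2H → 0 − 2 = -2
Difference: -1 − (-2) = +1.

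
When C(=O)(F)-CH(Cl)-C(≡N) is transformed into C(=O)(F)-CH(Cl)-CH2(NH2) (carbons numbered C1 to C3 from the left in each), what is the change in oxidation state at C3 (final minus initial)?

-4

Before: C3 has 1 bond to C, 3 bonds to N → oxidation state +3.
After: C3 has 1 bond to C, 2 bonds to H, 1 bond to N → oxidation state -1.
Δ = -1 − (+3) = -4, so this is a reduction at C3.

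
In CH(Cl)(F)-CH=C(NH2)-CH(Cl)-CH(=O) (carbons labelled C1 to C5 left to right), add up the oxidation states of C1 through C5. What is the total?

Tallying each carbon's bonds:
C1: 1C, 1H, 1F, 1Cl → 0 − 1 + 1 + 1 = +1
C2: 3C, 1H → 0 − 1 = -1
C3: 3C, 1N → 0 + 1 = +1
C4: 2C, 1H, 1Cl → 0 − 1 + 1 = 0
C5: 1C, 1H, 2O → 0 − 1 + 2 = +1
Sum = +1 − 1 + 1 + 0 + 1 = +2.

+2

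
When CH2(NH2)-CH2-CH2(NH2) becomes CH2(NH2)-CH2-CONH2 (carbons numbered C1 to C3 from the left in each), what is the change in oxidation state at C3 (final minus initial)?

Before: C3 has 1 bond to C, 2 bonds to H, 1 bond to N → oxidation state -1.
After: C3 has 1 bond to C, 2 bonds to O, 1 bond to N → oxidation state +3.
Δ = +3 − (-1) = +4, so this is an oxidation at C3.

+4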